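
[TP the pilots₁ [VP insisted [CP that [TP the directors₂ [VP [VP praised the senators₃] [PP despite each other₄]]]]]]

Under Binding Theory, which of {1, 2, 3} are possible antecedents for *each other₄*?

*each other* is an anaphor, so Principle A applies: it must be bound in its binding domain.
Binding domain of *each other₄*: the embedded TP, whose subject is the directors₂.
*the pilots₁* c-commands the anaphor but is outside its binding domain → cannot satisfy Principle A.
*the directors₂* c-commands the anaphor within its binding domain → licit binder.
*the senators₃* does not c-command the anaphor → cannot bind it.

{2}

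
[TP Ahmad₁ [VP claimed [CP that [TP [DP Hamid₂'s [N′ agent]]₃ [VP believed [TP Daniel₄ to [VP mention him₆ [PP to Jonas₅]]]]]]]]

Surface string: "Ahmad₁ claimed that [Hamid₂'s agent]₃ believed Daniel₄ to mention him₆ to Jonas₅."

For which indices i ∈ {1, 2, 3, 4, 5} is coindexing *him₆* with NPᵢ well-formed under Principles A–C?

{1, 2, 3}

*him* is a pronoun, so Principle B applies: it must be free in its binding domain.
Binding domain of *him₆*: the embedded TP, whose subject is Daniel₄.
*Ahmad₁* c-commands the pronoun but from outside its binding domain, and is not c-commanded by it → coindexation permitted.
*Hamid₂* and the pronoun do not c-command one another → neither Principle B nor Principle C is at stake; coindexation permitted.
*[Hamid₂'s agent]₃* c-commands the pronoun but from outside its binding domain, and is not c-commanded by it → coindexation permitted.
*Daniel₄* c-commands the pronoun within its binding domain → coindexation would violate Principle B.
*Jonas₅*: the pronoun c-commands this R-expression → coindexation would violate Principle C on *Jonas₅*.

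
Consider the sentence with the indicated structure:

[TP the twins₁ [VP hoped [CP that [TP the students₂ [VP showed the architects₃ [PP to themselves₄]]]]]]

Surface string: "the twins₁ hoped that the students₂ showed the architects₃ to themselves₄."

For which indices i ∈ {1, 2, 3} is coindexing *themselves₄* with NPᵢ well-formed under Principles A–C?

*themselves* is an anaphor, so Principle A applies: it must be bound in its binding domain.
Binding domain of *themselves₄*: the embedded TP, whose subject is the students₂.
*the twins₁* c-commands the anaphor but is outside its binding domain → cannot satisfy Principle A.
*the students₂* c-commands the anaphor within its binding domain → licit binder.
*the architects₃* c-commands the anaphor within its binding domain → licit binder.

{2, 3}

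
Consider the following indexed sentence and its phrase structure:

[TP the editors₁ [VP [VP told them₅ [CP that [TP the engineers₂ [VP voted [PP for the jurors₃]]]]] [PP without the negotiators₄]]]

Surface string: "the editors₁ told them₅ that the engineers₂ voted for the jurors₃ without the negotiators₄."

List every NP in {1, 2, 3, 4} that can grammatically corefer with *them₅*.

*them* is a pronoun, so Principle B applies: it must be free in its binding domain.
Binding domain of *them₅*: the matrix TP, whose subject is the editors₁.
*the editors₁* c-commands the pronoun within its binding domain → coindexation would violate Principle B.
*the engineers₂*: the pronoun c-commands this R-expression → coindexation would violate Principle C on *the engineers₂*.
*the jurors₃*: the pronoun c-commands this R-expression → coindexation would violate Principle C on *the jurors₃*.
*the negotiators₄* and the pronoun do not c-command one another → neither Principle B nor Principle C is at stake; coindexation permitted.

{4}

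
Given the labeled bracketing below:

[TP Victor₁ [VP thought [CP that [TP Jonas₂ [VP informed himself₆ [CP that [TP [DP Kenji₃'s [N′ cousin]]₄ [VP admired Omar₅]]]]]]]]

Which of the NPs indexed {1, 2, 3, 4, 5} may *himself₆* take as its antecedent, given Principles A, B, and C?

*himself* is an anaphor, so Principle A applies: it must be bound in its binding domain.
Binding domain of *himself₆*: the embedded TP, whose subject is Jonas₂.
*Victor₁* c-commands the anaphor but is outside its binding domain → cannot satisfy Principle A.
*Jonas₂* c-commands the anaphor within its binding domain → licit binder.
*Kenji₃* does not c-command the anaphor → cannot bind it.
*[Kenji₃'s cousin]₄* does not c-command the anaphor → cannot bind it.
*Omar₅* does not c-command the anaphor → cannot bind it.

{2}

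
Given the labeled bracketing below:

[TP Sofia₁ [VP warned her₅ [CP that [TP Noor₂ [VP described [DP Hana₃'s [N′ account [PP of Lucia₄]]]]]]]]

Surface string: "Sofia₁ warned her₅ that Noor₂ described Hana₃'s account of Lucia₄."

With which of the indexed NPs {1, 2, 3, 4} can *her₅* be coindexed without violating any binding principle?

none

*her* is a pronoun, so Principle B applies: it must be free in its binding domain.
Binding domain of *her₅*: the matrix TP, whose subject is Sofia₁.
*Sofia₁* c-commands the pronoun within its binding domain → coindexation would violate Principle B.
*Noor₂*: the pronoun c-commands this R-expression → coindexation would violate Principle C on *Noor₂*.
*Hana₃*: the pronoun c-commands this R-expression → coindexation would violate Principle C on *Hana₃*.
*Lucia₄*: the pronoun c-commands this R-expression → coindexation would violate Principle C on *Lucia₄*.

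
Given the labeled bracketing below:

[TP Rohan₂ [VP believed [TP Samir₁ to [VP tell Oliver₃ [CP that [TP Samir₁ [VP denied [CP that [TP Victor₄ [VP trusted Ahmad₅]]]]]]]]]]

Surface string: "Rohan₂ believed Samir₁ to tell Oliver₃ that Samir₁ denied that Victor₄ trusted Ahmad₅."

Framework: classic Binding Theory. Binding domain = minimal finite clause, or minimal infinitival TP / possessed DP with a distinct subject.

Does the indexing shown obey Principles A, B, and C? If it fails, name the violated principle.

The two coindexed NPs are *Samir₁* (the lower occurrence) and *Samir₁* (the higher occurrence).
*Samir₁* (the lower occurrence) is an R-expression. Principle C requires it to be free everywhere.
*Samir₁* (the higher occurrence) c-commands it and carries the same index.
The R-expression is bound → Principle C violation.

Principle C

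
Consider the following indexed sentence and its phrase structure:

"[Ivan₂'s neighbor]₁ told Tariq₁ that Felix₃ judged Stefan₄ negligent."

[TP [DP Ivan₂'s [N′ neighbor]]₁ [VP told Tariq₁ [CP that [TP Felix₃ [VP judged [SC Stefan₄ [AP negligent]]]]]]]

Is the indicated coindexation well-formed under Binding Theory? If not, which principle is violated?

The two coindexed NPs are *[Ivan₂'s neighbor]₁* and *Tariq₁*.
*Tariq₁* is an R-expression. Principle C requires it to be free everywhere.
*[Ivan₂'s neighbor]₁* c-commands it and carries the same index.
The R-expression is bound → Principle C violation.

Principle C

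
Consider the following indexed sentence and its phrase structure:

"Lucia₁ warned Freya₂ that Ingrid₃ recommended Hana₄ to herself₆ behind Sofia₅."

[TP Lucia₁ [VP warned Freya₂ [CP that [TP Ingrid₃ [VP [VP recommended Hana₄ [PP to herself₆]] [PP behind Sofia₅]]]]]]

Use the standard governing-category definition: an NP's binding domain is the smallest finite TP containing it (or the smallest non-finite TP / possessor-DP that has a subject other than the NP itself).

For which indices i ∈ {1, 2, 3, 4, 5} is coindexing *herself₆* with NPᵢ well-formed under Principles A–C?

*herself* is an anaphor, so Principle A applies: it must be bound in its binding domain.
Binding domain of *herself₆*: the embedded TP, whose subject is Ingrid₃.
*Lucia₁* c-commands the anaphor but is outside its binding domain → cannot satisfy Principle A.
*Freya₂* c-commands the anaphor but is outside its binding domain → cannot satisfy Principle A.
*Ingrid₃* c-commands the anaphor within its binding domain → licit binder.
*Hana₄* c-commands the anaphor within its binding domain → licit binder.
*Sofia₅* does not c-command the anaphor → cannot bind it.

{3, 4}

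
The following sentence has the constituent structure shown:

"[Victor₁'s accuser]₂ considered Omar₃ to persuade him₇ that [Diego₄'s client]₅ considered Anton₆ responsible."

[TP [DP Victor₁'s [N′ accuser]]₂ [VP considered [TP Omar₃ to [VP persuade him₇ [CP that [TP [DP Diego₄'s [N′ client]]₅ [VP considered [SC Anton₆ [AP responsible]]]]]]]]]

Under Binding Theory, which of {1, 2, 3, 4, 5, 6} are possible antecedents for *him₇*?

{1, 2}

*him* is a pronoun, so Principle B applies: it must be free in its binding domain.
Binding domain of *him₇*: the embedded TP, whose subject is Omar₃.
*Victor₁* and the pronoun do not c-command one another → neither Principle B nor Principle C is at stake; coindexation permitted.
*[Victor₁'s accuser]₂* c-commands the pronoun but from outside its binding domain, and is not c-commanded by it → coindexation permitted.
*Omar₃* c-commands the pronoun within its binding domain → coindexation would violate Principle B.
*Diego₄*: the pronoun c-commands this R-expression → coindexation would violate Principle C on *Diego₄*.
*[Diego₄'s client]₅*: the pronoun c-commands this R-expression → coindexation would violate Principle C on *[Diego₄'s client]₅*.
*Anton₆*: the pronoun c-commands this R-expression → coindexation would violate Principle C on *Anton₆*.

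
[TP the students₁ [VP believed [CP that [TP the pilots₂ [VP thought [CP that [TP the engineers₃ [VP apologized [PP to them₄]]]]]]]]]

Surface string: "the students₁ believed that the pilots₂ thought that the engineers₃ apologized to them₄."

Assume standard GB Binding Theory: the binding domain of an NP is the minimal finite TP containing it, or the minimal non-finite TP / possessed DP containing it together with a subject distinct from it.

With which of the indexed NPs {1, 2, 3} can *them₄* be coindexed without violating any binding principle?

*them* is a pronoun, so Principle B applies: it must be free in its binding domain.
Binding domain of *them₄*: the embedded TP, whose subject is the engineers₃.
*the students₁* c-commands the pronoun but from outside its binding domain, and is not c-commanded by it → coindexation permitted.
*the pilots₂* c-commands the pronoun but from outside its binding domain, and is not c-commanded by it → coindexation permitted.
*the engineers₃* c-commands the pronoun within its binding domain → coindexation would violate Principle B.

{1, 2}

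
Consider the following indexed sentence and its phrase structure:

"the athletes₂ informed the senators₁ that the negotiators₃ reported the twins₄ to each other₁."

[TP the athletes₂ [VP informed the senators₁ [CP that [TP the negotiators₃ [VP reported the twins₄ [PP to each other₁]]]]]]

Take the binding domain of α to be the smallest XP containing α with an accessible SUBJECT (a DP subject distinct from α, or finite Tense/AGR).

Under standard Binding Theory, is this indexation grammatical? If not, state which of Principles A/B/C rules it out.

Principle A

The two coindexed NPs are *the senators₁* and *each other₁*.
*each other₁* is an anaphor. Principle A requires it to be bound within its binding domain — the embedded TP, whose subject is the negotiators₃.
Within that domain it is c-commanded by *the negotiators₃*, *the twins₄*, none of which share its index.
*the senators₁* does c-command the anaphor, but from outside its binding domain.
The anaphor is unbound in its domain → Principle A violation.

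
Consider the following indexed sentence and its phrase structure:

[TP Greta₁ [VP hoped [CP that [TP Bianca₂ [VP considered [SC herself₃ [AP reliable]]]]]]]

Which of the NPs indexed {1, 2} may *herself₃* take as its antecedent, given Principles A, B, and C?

*herself* is an anaphor, so Principle A applies: it must be bound in its binding domain.
Binding domain of *herself₃*: the embedded TP, whose subject is Bianca₂.
*Greta₁* c-commands the anaphor but is outside its binding domain → cannot satisfy Principle A.
*Bianca₂* c-commands the anaphor within its binding domain → licit binder.

{2}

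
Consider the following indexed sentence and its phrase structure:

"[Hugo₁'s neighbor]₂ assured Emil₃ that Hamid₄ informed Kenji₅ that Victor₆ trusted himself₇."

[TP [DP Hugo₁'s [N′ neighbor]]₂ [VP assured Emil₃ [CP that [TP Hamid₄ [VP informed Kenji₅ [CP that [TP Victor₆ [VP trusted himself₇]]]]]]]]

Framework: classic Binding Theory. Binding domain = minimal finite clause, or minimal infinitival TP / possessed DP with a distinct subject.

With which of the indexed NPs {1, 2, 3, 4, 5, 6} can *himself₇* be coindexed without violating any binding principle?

*himself* is an anaphor, so Principle A applies: it must be bound in its binding domain.
Binding domain of *himself₇*: the embedded TP, whose subject is Victor₆.
*Hugo₁* does not c-command the anaphor → cannot bind it.
*[Hugo₁'s neighbor]₂* c-commands the anaphor but is outside its binding domain → cannot satisfy Principle A.
*Emil₃* c-commands the anaphor but is outside its binding domain → cannot satisfy Principle A.
*Hamid₄* c-commands the anaphor but is outside its binding domain → cannot satisfy Principle A.
*Kenji₅* c-commands the anaphor but is outside its binding domain → cannot satisfy Principle A.
*Victor₆* c-commands the anaphor within its binding domain → licit binder.

{6}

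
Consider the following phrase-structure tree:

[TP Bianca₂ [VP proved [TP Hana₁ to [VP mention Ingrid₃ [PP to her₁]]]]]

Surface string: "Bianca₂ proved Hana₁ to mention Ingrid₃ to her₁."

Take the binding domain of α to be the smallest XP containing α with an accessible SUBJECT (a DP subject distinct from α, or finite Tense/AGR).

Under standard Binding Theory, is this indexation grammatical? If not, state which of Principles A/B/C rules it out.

Principle B

The two coindexed NPs are *Hana₁* and *her₁*.
*her₁* is a pronoun. Its binding domain is the embedded TP, whose subject is Hana₁.
*Hana₁* c-commands it within that domain and carries the same index.
The pronoun is locally bound → Principle B violation.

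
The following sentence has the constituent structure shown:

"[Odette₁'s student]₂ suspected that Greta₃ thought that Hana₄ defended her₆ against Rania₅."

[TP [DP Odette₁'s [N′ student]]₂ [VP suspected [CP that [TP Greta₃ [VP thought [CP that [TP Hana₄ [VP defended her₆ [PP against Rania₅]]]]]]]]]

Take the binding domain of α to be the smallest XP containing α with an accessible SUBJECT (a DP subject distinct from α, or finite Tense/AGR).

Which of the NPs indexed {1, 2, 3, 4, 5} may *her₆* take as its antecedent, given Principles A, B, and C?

*her* is a pronoun, so Principle B applies: it must be free in its binding domain.
Binding domain of *her₆*: the embedded TP, whose subject is Hana₄.
*Odette₁* and the pronoun do not c-command one another → neither Principle B nor Principle C is at stake; coindexation permitted.
*[Odette₁'s student]₂* c-commands the pronoun but from outside its binding domain, and is not c-commanded by it → coindexation permitted.
*Greta₃* c-commands the pronoun but from outside its binding domain, and is not c-commanded by it → coindexation permitted.
*Hana₄* c-commands the pronoun within its binding domain → coindexation would violate Principle B.
*Rania₅*: the pronoun c-commands this R-expression → coindexation would violate Principle C on *Rania₅*.

{1, 2, 3}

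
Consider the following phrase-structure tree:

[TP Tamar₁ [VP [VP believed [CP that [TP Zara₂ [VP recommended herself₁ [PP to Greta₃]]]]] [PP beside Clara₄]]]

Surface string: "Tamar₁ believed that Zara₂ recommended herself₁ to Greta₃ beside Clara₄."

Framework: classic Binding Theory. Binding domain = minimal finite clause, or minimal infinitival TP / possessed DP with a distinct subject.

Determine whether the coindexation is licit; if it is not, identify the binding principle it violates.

The two coindexed NPs are *Tamar₁* and *herself₁*.
*herself₁* is an anaphor. Principle A requires it to be bound within its binding domain — the embedded TP, whose subject is Zara₂.
Within that domain it is c-commanded by *Zara₂*, which does not share its index.
*Tamar₁* does c-command the anaphor, but from outside its binding domain.
The anaphor is unbound in its domain → Principle A violation.

Principle A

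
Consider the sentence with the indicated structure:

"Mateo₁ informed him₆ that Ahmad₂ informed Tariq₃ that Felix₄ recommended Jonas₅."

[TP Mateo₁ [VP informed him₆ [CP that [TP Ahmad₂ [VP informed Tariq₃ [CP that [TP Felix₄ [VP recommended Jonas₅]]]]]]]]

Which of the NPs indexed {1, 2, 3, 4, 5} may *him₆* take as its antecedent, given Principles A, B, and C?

*him* is a pronoun, so Principle B applies: it must be free in its binding domain.
Binding domain of *him₆*: the matrix TP, whose subject is Mateo₁.
*Mateo₁* c-commands the pronoun within its binding domain → coindexation would violate Principle B.
*Ahmad₂*: the pronoun c-commands this R-expression → coindexation would violate Principle C on *Ahmad₂*.
*Tariq₃*: the pronoun c-commands this R-expression → coindexation would violate Principle C on *Tariq₃*.
*Felix₄*: the pronoun c-commands this R-expression → coindexation would violate Principle C on *Felix₄*.
*Jonas₅*: the pronoun c-commands this R-expression → coindexation would violate Principle C on *Jonas₅*.

none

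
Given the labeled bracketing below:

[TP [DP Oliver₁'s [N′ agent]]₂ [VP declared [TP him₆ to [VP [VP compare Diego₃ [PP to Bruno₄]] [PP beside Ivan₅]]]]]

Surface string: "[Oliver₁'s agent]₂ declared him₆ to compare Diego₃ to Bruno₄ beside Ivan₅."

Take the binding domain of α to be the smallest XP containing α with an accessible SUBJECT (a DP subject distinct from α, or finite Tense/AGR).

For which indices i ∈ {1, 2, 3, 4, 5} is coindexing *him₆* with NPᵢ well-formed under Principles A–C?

*him* is a pronoun, so Principle B applies: it must be free in its binding domain.
Binding domain of *him₆*: the matrix TP, whose subject is [Oliver₁'s agent]₂.
*Oliver₁* and the pronoun do not c-command one another → neither Principle B nor Principle C is at stake; coindexation permitted.
*[Oliver₁'s agent]₂* c-commands the pronoun within its binding domain → coindexation would violate Principle B.
*Diego₃*: the pronoun c-commands this R-expression → coindexation would violate Principle C on *Diego₃*.
*Bruno₄*: the pronoun c-commands this R-expression → coindexation would violate Principle C on *Bruno₄*.
*Ivan₅*: the pronoun c-commands this R-expression → coindexation would violate Principle C on *Ivan₅*.

{1}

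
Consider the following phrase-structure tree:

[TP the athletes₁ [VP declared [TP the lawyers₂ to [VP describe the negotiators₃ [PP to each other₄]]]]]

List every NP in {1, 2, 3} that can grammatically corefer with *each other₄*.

*each other* is an anaphor, so Principle A applies: it must be bound in its binding domain.
Binding domain of *each other₄*: the embedded TP, whose subject is the lawyers₂.
*the athletes₁* c-commands the anaphor but is outside its binding domain → cannot satisfy Principle A.
*the lawyers₂* c-commands the anaphor within its binding domain → licit binder.
*the negotiators₃* c-commands the anaphor within its binding domain → licit binder.

{2, 3}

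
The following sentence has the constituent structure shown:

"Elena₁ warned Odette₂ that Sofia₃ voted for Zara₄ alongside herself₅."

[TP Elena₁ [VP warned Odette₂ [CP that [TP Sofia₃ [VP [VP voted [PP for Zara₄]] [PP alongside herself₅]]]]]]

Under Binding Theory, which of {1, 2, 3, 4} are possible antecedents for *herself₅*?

*herself* is an anaphor, so Principle A applies: it must be bound in its binding domain.
Binding domain of *herself₅*: the embedded TP, whose subject is Sofia₃.
*Elena₁* c-commands the anaphor but is outside its binding domain → cannot satisfy Principle A.
*Odette₂* c-commands the anaphor but is outside its binding domain → cannot satisfy Principle A.
*Sofia₃* c-commands the anaphor within its binding domain → licit binder.
*Zara₄* does not c-command the anaphor → cannot bind it.

{3}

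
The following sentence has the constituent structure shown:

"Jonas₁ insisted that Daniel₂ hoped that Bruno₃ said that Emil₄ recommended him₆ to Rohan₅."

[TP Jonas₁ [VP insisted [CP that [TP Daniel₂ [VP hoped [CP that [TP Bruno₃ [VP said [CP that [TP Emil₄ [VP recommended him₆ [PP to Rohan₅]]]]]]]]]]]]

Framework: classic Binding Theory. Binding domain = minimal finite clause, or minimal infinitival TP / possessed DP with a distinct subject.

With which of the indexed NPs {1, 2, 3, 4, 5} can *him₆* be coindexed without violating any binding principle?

*him* is a pronoun, so Principle B applies: it must be free in its binding domain.
Binding domain of *him₆*: the embedded TP, whose subject is Emil₄.
*Jonas₁* c-commands the pronoun but from outside its binding domain, and is not c-commanded by it → coindexation permitted.
*Daniel₂* c-commands the pronoun but from outside its binding domain, and is not c-commanded by it → coindexation permitted.
*Bruno₃* c-commands the pronoun but from outside its binding domain, and is not c-commanded by it → coindexation permitted.
*Emil₄* c-commands the pronoun within its binding domain → coindexation would violate Principle B.
*Rohan₅*: the pronoun c-commands this R-expression → coindexation would violate Principle C on *Rohan₅*.

{1, 2, 3}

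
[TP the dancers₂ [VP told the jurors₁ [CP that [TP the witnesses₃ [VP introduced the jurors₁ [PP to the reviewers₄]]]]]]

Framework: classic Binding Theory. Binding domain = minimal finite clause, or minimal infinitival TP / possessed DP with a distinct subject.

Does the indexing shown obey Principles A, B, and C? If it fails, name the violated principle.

Principle C

The two coindexed NPs are *the jurors₁* (the lower occurrence) and *the jurors₁* (the higher occurrence).
*the jurors₁* (the lower occurrence) is an R-expression. Principle C requires it to be free everywhere.
*the jurors₁* (the higher occurrence) c-commands it and carries the same index.
The R-expression is bound → Principle C violation.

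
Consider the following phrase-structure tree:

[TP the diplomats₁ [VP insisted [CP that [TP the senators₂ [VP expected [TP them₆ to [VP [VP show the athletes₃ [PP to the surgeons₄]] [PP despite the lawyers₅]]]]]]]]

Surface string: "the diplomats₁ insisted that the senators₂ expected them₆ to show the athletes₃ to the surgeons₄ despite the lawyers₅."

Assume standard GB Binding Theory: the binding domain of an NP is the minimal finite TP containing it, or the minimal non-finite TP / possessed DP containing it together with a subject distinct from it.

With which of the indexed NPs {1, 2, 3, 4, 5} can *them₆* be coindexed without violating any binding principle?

{1}

*them* is a pronoun, so Principle B applies: it must be free in its binding domain.
Binding domain of *them₆*: the embedded TP, whose subject is the senators₂.
*the diplomats₁* c-commands the pronoun but from outside its binding domain, and is not c-commanded by it → coindexation permitted.
*the senators₂* c-commands the pronoun within its binding domain → coindexation would violate Principle B.
*the athletes₃*: the pronoun c-commands this R-expression → coindexation would violate Principle C on *the athletes₃*.
*the surgeons₄*: the pronoun c-commands this R-expression → coindexation would violate Principle C on *the surgeons₄*.
*the lawyers₅*: the pronoun c-commands this R-expression → coindexation would violate Principle C on *the lawyers₅*.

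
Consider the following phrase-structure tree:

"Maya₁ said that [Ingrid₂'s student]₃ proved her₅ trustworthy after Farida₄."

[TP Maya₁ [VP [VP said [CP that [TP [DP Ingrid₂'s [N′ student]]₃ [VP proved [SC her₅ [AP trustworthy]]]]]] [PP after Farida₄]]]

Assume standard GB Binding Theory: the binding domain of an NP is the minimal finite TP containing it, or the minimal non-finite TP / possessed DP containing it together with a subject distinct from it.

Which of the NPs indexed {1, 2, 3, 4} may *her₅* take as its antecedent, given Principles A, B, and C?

*her* is a pronoun, so Principle B applies: it must be free in its binding domain.
Binding domain of *her₅*: the embedded TP, whose subject is [Ingrid₂'s student]₃.
*Maya₁* c-commands the pronoun but from outside its binding domain, and is not c-commanded by it → coindexation permitted.
*Ingrid₂* and the pronoun do not c-command one another → neither Principle B nor Principle C is at stake; coindexation permitted.
*[Ingrid₂'s student]₃* c-commands the pronoun within its binding domain → coindexation would violate Principle B.
*Farida₄* and the pronoun do not c-command one another → neither Principle B nor Principle C is at stake; coindexation permitted.

{1, 2, 4}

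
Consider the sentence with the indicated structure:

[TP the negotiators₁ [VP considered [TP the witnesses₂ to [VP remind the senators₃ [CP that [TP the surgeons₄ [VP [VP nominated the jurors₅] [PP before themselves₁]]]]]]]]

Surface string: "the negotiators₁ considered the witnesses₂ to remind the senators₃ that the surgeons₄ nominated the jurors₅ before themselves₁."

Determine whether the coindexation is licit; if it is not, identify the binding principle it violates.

Principle A

The two coindexed NPs are *the negotiators₁* and *themselves₁*.
*themselves₁* is an anaphor. Principle A requires it to be bound within its binding domain — the embedded TP, whose subject is the surgeons₄.
Within that domain it is c-commanded by *the surgeons₄*, which does not share its index.
*the negotiators₁* does c-command the anaphor, but from outside its binding domain.
The anaphor is unbound in its domain → Principle A violation.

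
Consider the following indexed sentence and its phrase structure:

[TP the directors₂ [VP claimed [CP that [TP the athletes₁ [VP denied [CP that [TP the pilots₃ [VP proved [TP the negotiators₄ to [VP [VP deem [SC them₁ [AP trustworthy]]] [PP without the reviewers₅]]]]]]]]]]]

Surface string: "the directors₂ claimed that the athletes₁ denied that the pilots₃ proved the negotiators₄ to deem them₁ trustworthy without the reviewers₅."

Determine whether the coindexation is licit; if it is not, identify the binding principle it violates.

grammatical

The two coindexed NPs are *the athletes₁* and *them₁*.
*them₁* is a pronoun; its binding domain is the embedded TP, whose subject is the negotiators₄. Within that domain it is c-commanded only by *the negotiators₄*, which carries a different index — the pronoun is free locally, so Principle B holds.
*the athletes₁* is an R-expression; *them₁* does not c-command it, and no other NP shares its index, so Principle C is satisfied.
All principles are respected.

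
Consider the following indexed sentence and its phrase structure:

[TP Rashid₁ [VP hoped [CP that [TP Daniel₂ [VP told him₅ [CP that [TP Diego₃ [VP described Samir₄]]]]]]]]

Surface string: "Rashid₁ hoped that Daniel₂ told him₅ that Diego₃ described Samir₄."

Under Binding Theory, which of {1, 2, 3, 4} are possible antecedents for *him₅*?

{1}

*him* is a pronoun, so Principle B applies: it must be free in its binding domain.
Binding domain of *him₅*: the embedded TP, whose subject is Daniel₂.
*Rashid₁* c-commands the pronoun but from outside its binding domain, and is not c-commanded by it → coindexation permitted.
*Daniel₂* c-commands the pronoun within its binding domain → coindexation would violate Principle B.
*Diego₃*: the pronoun c-commands this R-expression → coindexation would violate Principle C on *Diego₃*.
*Samir₄*: the pronoun c-commands this R-expression → coindexation would violate Principle C on *Samir₄*.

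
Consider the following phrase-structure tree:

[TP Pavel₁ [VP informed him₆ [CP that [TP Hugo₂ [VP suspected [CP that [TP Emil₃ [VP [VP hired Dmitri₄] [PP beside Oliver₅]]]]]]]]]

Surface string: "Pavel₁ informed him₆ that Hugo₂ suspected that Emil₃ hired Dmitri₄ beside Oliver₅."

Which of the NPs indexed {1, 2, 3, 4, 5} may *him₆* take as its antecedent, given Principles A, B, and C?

none

*him* is a pronoun, so Principle B applies: it must be free in its binding domain.
Binding domain of *him₆*: the matrix TP, whose subject is Pavel₁.
*Pavel₁* c-commands the pronoun within its binding domain → coindexation would violate Principle B.
*Hugo₂*: the pronoun c-commands this R-expression → coindexation would violate Principle C on *Hugo₂*.
*Emil₃*: the pronoun c-commands this R-expression → coindexation would violate Principle C on *Emil₃*.
*Dmitri₄*: the pronoun c-commands this R-expression → coindexation would violate Principle C on *Dmitri₄*.
*Oliver₅*: the pronoun c-commands this R-expression → coindexation would violate Principle C on *Oliver₅*.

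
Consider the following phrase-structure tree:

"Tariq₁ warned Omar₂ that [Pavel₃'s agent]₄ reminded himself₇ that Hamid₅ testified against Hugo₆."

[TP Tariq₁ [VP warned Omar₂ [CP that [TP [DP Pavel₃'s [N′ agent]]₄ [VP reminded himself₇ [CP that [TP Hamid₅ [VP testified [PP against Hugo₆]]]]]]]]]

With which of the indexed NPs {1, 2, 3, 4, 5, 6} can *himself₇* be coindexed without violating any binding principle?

*himself* is an anaphor, so Principle A applies: it must be bound in its binding domain.
Binding domain of *himself₇*: the embedded TP, whose subject is [Pavel₃'s agent]₄.
*Tariq₁* c-commands the anaphor but is outside its binding domain → cannot satisfy Principle A.
*Omar₂* c-commands the anaphor but is outside its binding domain → cannot satisfy Principle A.
*Pavel₃* does not c-command the anaphor → cannot bind it.
*[Pavel₃'s agent]₄* c-commands the anaphor within its binding domain → licit binder.
*Hamid₅* does not c-command the anaphor → cannot bind it.
*Hugo₆* does not c-command the anaphor → cannot bind it.

{4}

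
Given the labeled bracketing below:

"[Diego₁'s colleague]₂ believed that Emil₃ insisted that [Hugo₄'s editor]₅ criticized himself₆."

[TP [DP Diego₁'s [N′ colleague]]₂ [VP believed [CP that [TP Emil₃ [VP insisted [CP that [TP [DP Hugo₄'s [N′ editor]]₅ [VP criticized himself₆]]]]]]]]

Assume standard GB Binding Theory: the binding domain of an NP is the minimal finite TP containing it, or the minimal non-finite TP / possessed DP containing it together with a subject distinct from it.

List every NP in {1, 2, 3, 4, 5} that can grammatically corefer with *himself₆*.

{5}

*himself* is an anaphor, so Principle A applies: it must be bound in its binding domain.
Binding domain of *himself₆*: the embedded TP, whose subject is [Hugo₄'s editor]₅.
*Diego₁* does not c-command the anaphor → cannot bind it.
*[Diego₁'s colleague]₂* c-commands the anaphor but is outside its binding domain → cannot satisfy Principle A.
*Emil₃* c-commands the anaphor but is outside its binding domain → cannot satisfy Principle A.
*Hugo₄* does not c-command the anaphor → cannot bind it.
*[Hugo₄'s editor]₅* c-commands the anaphor within its binding domain → licit binder.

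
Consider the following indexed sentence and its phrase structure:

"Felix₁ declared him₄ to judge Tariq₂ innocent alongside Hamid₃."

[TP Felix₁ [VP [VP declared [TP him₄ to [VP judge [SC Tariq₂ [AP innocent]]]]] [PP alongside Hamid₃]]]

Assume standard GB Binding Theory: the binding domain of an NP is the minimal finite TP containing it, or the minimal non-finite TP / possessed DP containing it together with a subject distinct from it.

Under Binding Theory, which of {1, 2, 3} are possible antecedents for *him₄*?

{3}

*him* is a pronoun, so Principle B applies: it must be free in its binding domain.
Binding domain of *him₄*: the matrix TP, whose subject is Felix₁.
*Felix₁* c-commands the pronoun within its binding domain → coindexation would violate Principle B.
*Tariq₂*: the pronoun c-commands this R-expression → coindexation would violate Principle C on *Tariq₂*.
*Hamid₃* and the pronoun do not c-command one another → neither Principle B nor Principle C is at stake; coindexation permitted.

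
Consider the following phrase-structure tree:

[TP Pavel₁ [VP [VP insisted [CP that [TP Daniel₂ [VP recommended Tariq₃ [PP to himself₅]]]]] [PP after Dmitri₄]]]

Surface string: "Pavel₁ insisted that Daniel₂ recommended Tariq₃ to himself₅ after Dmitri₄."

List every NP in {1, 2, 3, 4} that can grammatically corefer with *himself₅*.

{2, 3}

*himself* is an anaphor, so Principle A applies: it must be bound in its binding domain.
Binding domain of *himself₅*: the embedded TP, whose subject is Daniel₂.
*Pavel₁* c-commands the anaphor but is outside its binding domain → cannot satisfy Principle A.
*Daniel₂* c-commands the anaphor within its binding domain → licit binder.
*Tariq₃* c-commands the anaphor within its binding domain → licit binder.
*Dmitri₄* does not c-command the anaphor → cannot bind it.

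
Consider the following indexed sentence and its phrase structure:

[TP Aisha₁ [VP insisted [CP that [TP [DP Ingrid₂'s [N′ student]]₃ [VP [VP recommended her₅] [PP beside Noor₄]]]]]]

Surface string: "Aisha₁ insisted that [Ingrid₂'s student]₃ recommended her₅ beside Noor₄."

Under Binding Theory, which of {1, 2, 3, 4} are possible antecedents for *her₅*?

*her* is a pronoun, so Principle B applies: it must be free in its binding domain.
Binding domain of *her₅*: the embedded TP, whose subject is [Ingrid₂'s student]₃.
*Aisha₁* c-commands the pronoun but from outside its binding domain, and is not c-commanded by it → coindexation permitted.
*Ingrid₂* and the pronoun do not c-command one another → neither Principle B nor Principle C is at stake; coindexation permitted.
*[Ingrid₂'s student]₃* c-commands the pronoun within its binding domain → coindexation would violate Principle B.
*Noor₄* and the pronoun do not c-command one another → neither Principle B nor Principle C is at stake; coindexation permitted.

{1, 2, 4}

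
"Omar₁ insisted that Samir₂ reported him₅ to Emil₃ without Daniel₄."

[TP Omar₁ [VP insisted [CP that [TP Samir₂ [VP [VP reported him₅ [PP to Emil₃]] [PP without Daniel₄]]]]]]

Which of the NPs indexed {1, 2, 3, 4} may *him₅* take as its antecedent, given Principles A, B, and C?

{1, 4}

*him* is a pronoun, so Principle B applies: it must be free in its binding domain.
Binding domain of *him₅*: the embedded TP, whose subject is Samir₂.
*Omar₁* c-commands the pronoun but from outside its binding domain, and is not c-commanded by it → coindexation permitted.
*Samir₂* c-commands the pronoun within its binding domain → coindexation would violate Principle B.
*Emil₃*: the pronoun c-commands this R-expression → coindexation would violate Principle C on *Emil₃*.
*Daniel₄* and the pronoun do not c-command one another → neither Principle B nor Principle C is at stake; coindexation permitted.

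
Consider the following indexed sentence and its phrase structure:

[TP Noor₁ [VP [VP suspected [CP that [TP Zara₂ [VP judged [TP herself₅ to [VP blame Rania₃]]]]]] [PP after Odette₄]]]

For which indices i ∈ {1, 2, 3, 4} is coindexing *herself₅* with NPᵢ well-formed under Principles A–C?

{2}

*herself* is an anaphor, so Principle A applies: it must be bound in its binding domain.
Binding domain of *herself₅*: the embedded TP, whose subject is Zara₂.
*Noor₁* c-commands the anaphor but is outside its binding domain → cannot satisfy Principle A.
*Zara₂* c-commands the anaphor within its binding domain → licit binder.
*Rania₃* does not c-command the anaphor → cannot bind it.
*Odette₄* does not c-command the anaphor → cannot bind it.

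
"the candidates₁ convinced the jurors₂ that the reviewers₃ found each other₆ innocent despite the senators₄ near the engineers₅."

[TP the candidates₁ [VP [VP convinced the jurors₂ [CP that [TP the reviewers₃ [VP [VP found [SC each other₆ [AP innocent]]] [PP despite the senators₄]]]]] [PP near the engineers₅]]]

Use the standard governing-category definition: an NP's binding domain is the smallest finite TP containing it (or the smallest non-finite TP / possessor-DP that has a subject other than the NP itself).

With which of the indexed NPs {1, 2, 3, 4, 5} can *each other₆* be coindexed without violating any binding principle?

{3}

*each other* is an anaphor, so Principle A applies: it must be bound in its binding domain.
Binding domain of *each other₆*: the embedded TP, whose subject is the reviewers₃.
*the candidates₁* c-commands the anaphor but is outside its binding domain → cannot satisfy Principle A.
*the jurors₂* c-commands the anaphor but is outside its binding domain → cannot satisfy Principle A.
*the reviewers₃* c-commands the anaphor within its binding domain → licit binder.
*the senators₄* does not c-command the anaphor → cannot bind it.
*the engineers₅* does not c-command the anaphor → cannot bind it.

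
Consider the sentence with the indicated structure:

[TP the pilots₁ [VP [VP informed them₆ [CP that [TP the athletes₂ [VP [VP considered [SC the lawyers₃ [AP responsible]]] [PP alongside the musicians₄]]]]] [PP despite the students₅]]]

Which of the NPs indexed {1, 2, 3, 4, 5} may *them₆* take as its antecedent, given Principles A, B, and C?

{5}

*them* is a pronoun, so Principle B applies: it must be free in its binding domain.
Binding domain of *them₆*: the matrix TP, whose subject is the pilots₁.
*the pilots₁* c-commands the pronoun within its binding domain → coindexation would violate Principle B.
*the athletes₂*: the pronoun c-commands this R-expression → coindexation would violate Principle C on *the athletes₂*.
*the lawyers₃*: the pronoun c-commands this R-expression → coindexation would violate Principle C on *the lawyers₃*.
*the musicians₄*: the pronoun c-commands this R-expression → coindexation would violate Principle C on *the musicians₄*.
*the students₅* and the pronoun do not c-command one another → neither Principle B nor Principle C is at stake; coindexation permitted.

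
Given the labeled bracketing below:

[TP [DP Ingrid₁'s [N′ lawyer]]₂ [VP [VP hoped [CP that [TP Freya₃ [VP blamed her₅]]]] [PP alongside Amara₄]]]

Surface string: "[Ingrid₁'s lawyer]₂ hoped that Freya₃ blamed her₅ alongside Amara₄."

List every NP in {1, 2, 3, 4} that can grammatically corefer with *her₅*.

*her* is a pronoun, so Principle B applies: it must be free in its binding domain.
Binding domain of *her₅*: the embedded TP, whose subject is Freya₃.
*Ingrid₁* and the pronoun do not c-command one another → neither Principle B nor Principle C is at stake; coindexation permitted.
*[Ingrid₁'s lawyer]₂* c-commands the pronoun but from outside its binding domain, and is not c-commanded by it → coindexation permitted.
*Freya₃* c-commands the pronoun within its binding domain → coindexation would violate Principle B.
*Amara₄* and the pronoun do not c-command one another → neither Principle B nor Principle C is at stake; coindexation permitted.

{1, 2, 4}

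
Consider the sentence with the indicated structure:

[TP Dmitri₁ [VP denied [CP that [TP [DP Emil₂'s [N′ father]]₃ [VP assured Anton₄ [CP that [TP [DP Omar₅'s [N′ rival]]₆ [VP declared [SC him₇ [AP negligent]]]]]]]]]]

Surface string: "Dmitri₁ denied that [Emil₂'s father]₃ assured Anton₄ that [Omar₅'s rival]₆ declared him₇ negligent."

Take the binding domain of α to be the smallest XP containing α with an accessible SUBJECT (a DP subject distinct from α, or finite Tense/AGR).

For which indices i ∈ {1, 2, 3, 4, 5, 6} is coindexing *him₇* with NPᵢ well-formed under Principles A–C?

{1, 2, 3, 4, 5}

*him* is a pronoun, so Principle B applies: it must be free in its binding domain.
Binding domain of *him₇*: the embedded TP, whose subject is [Omar₅'s rival]₆.
*Dmitri₁* c-commands the pronoun but from outside its binding domain, and is not c-commanded by it → coindexation permitted.
*Emil₂* and the pronoun do not c-command one another → neither Principle B nor Principle C is at stake; coindexation permitted.
*[Emil₂'s father]₃* c-commands the pronoun but from outside its binding domain, and is not c-commanded by it → coindexation permitted.
*Anton₄* c-commands the pronoun but from outside its binding domain, and is not c-commanded by it → coindexation permitted.
*Omar₅* and the pronoun do not c-command one another → neither Principle B nor Principle C is at stake; coindexation permitted.
*[Omar₅'s rival]₆* c-commands the pronoun within its binding domain → coindexation would violate Principle B.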